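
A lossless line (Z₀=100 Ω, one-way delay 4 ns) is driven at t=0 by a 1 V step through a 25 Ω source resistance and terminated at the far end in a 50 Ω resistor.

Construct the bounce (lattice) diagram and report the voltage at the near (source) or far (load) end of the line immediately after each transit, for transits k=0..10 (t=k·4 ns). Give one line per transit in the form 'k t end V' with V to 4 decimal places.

Γ_L=-0.333333, Γ_S=-0.600000; launch V₁=1·100/125=0.800000
k=0 src: V=0.8000
k=1 load: inc=0.800000, refl=0.800000·-0.333333=-0.2667; V=0.000000+0.800000+-0.266667=0.5333
k=2 src: inc=-0.266667, refl=-0.266667·-0.600000=0.1600; V=0.800000+-0.266667+0.160000=0.6933
k=3 load: inc=0.160000, refl=0.160000·-0.333333=-0.0533; V=0.533333+0.160000+-0.053333=0.6400
k=4 src: inc=-0.053333, refl=-0.053333·-0.600000=0.0320; V=0.693333+-0.053333+0.032000=0.6720
k=5 load: inc=0.032000, refl=0.032000·-0.333333=-0.0107; V=0.640000+0.032000+-0.010667=0.6613
k=6 src: inc=-0.010667, refl=-0.010667·-0.600000=0.0064; V=0.672000+-0.010667+0.006400=0.6677
k=7 load: inc=0.006400, refl=0.006400·-0.333333=-0.0021; V=0.661333+0.006400+-0.002133=0.6656
k=8 src: inc=-0.002133, refl=-0.002133·-0.600000=0.0013; V=0.667733+-0.002133+0.001280=0.6669
k=9 load: inc=0.001280, refl=0.001280·-0.333333=-0.0004; V=0.665600+0.001280+-0.000427=0.6665
k=10 src: inc=-0.000427, refl=-0.000427·-0.600000=0.0003; V=0.666880+-0.000427+0.000256=0.6667

0 0 source 0.8000
1 4 load 0.5333
2 8 source 0.6933
3 12 load 0.6400
4 16 source 0.6720
5 20 load 0.6613
6 24 source 0.6677
7 28 load 0.6656
8 32 source 0.6669
9 36 load 0.6665
10 40 source 0.6667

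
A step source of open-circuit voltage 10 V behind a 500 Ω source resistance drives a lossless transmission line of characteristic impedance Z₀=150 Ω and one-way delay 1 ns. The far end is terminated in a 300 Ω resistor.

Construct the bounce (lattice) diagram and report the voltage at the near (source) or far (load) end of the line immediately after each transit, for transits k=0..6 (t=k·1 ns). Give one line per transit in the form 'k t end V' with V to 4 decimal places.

Γ_L=0.333333, Γ_S=0.538462; launch V₁=10·150/650=2.307692
k=0 src: V=2.3077
k=1 load: inc=2.307692, refl=2.307692·0.333333=0.7692; V=0.000000+2.307692+0.769231=3.0769
k=2 src: inc=0.769231, refl=0.769231·0.538462=0.4142; V=2.307692+0.769231+0.414201=3.4911
k=3 load: inc=0.414201, refl=0.414201·0.333333=0.1381; V=3.076923+0.414201+0.138067=3.6292
k=4 src: inc=0.138067, refl=0.138067·0.538462=0.0743; V=3.491124+0.138067+0.074344=3.7035
k=5 load: inc=0.074344, refl=0.074344·0.333333=0.0248; V=3.629191+0.074344+0.024781=3.7283
k=6 src: inc=0.024781, refl=0.024781·0.538462=0.0133; V=3.703535+0.024781+0.013344=3.7417

0 0 source 2.3077
1 1 load 3.0769
2 2 source 3.4911
3 3 load 3.6292
4 4 source 3.7035
5 5 load 3.7283
6 6 source 3.7417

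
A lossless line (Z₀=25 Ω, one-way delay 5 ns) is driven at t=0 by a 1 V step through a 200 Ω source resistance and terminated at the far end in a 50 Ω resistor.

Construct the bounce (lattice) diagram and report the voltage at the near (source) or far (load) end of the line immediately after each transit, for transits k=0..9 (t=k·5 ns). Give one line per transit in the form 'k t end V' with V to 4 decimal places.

0 0 source 0.1111
1 5 load 0.1481
2 10 source 0.1770
3 15 load 0.1866
4 20 source 0.1940
5 25 load 0.1965
6 30 source 0.1985
7 35 load 0.1991
8 40 source 0.1996
9 45 load 0.1998

Γ_L=0.333333, Γ_S=0.777778; launch V₁=1·25/225=0.111111
k=0 src: V=0.1111
k=1 load: inc=0.111111, refl=0.111111·0.333333=0.0370; V=0.000000+0.111111+0.037037=0.1481
k=2 src: inc=0.037037, refl=0.037037·0.777778=0.0288; V=0.111111+0.037037+0.028807=0.1770
k=3 load: inc=0.028807, refl=0.028807·0.333333=0.0096; V=0.148148+0.028807+0.009602=0.1866
k=4 src: inc=0.009602, refl=0.009602·0.777778=0.0075; V=0.176955+0.009602+0.007468=0.1940
k=5 load: inc=0.007468, refl=0.007468·0.333333=0.0025; V=0.186557+0.007468+0.002489=0.1965
k=6 src: inc=0.002489, refl=0.002489·0.777778=0.0019; V=0.194025+0.002489+0.001936=0.1985
k=7 load: inc=0.001936, refl=0.001936·0.333333=0.0006; V=0.196515+0.001936+0.000645=0.1991
k=8 src: inc=0.000645, refl=0.000645·0.777778=0.0005; V=0.198451+0.000645+0.000502=0.1996
k=9 load: inc=0.000502, refl=0.000502·0.333333=0.0002; V=0.199096+0.000502+0.000167=0.1998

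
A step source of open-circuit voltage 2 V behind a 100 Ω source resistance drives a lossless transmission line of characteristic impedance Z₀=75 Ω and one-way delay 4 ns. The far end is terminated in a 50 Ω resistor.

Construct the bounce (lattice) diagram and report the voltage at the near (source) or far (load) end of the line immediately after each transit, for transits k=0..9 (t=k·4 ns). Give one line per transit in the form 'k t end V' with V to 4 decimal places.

0 0 source 0.8571
1 4 load 0.6857
2 8 source 0.6612
3 12 load 0.6661
4 16 source 0.6668
5 20 load 0.6667
6 24 source 0.6667
7 28 load 0.6667
8 32 source 0.6667
9 36 load 0.6667

Γ_L=-0.200000, Γ_S=0.142857; launch V₁=2·75/175=0.857143
k=0 src: V=0.8571
k=1 load: inc=0.857143, refl=0.857143·-0.200000=-0.1714; V=0.000000+0.857143+-0.171429=0.6857
k=2 src: inc=-0.171429, refl=-0.171429·0.142857=-0.0245; V=0.857143+-0.171429+-0.024490=0.6612
k=3 load: inc=-0.024490, refl=-0.024490·-0.200000=0.0049; V=0.685714+-0.024490+0.004898=0.6661
k=4 src: inc=0.004898, refl=0.004898·0.142857=0.0007; V=0.661224+0.004898+0.000700=0.6668
k=5 load: inc=0.000700, refl=0.000700·-0.200000=-0.0001; V=0.666122+0.000700+-0.000140=0.6667
k=6 src: inc=-0.000140, refl=-0.000140·0.142857=-0.0000; V=0.666822+-0.000140+-0.000020=0.6667
k=7 load: inc=-0.000020, refl=-0.000020·-0.200000=0.0000; V=0.666682+-0.000020+0.000004=0.6667
k=8 src: inc=0.000004, refl=0.000004·0.142857=0.0000; V=0.666662+0.000004+0.000001=0.6667
k=9 load: inc=0.000001, refl=0.000001·-0.200000=-0.0000; V=0.666666+0.000001+-0.000000=0.6667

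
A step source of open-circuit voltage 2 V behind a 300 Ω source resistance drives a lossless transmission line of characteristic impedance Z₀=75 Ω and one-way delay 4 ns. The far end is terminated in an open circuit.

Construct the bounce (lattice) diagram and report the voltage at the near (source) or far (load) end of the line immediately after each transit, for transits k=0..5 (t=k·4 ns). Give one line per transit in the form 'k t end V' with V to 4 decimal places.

0 0 source 0.4000
1 4 load 0.8000
2 8 source 1.0400
3 12 load 1.2800
4 16 source 1.4240
5 20 load 1.5680

Γ_L=1.000000, Γ_S=0.600000; launch V₁=2·75/375=0.400000
k=0 src: V=0.4000
k=1 load: inc=0.400000, refl=0.400000·1.000000=0.4000; V=0.000000+0.400000+0.400000=0.8000
k=2 src: inc=0.400000, refl=0.400000·0.600000=0.2400; V=0.400000+0.400000+0.240000=1.0400
k=3 load: inc=0.240000, refl=0.240000·1.000000=0.2400; V=0.800000+0.240000+0.240000=1.2800
k=4 src: inc=0.240000, refl=0.240000·0.600000=0.1440; V=1.040000+0.240000+0.144000=1.4240
k=5 load: inc=0.144000, refl=0.144000·1.000000=0.1440; V=1.280000+0.144000+0.144000=1.5680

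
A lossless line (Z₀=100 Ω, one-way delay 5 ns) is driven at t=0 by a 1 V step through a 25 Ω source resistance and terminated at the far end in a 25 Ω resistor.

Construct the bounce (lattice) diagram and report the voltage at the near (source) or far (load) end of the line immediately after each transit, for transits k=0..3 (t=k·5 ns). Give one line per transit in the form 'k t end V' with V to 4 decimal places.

Γ_L=-0.600000, Γ_S=-0.600000; launch V₁=1·100/125=0.800000
k=0 src: V=0.8000
k=1 load: inc=0.800000, refl=0.800000·-0.600000=-0.4800; V=0.000000+0.800000+-0.480000=0.3200
k=2 src: inc=-0.480000, refl=-0.480000·-0.600000=0.2880; V=0.800000+-0.480000+0.288000=0.6080
k=3 load: inc=0.288000, refl=0.288000·-0.600000=-0.1728; V=0.320000+0.288000+-0.172800=0.4352

0 0 source 0.8000
1 5 load 0.3200
2 10 source 0.6080
3 15 load 0.4352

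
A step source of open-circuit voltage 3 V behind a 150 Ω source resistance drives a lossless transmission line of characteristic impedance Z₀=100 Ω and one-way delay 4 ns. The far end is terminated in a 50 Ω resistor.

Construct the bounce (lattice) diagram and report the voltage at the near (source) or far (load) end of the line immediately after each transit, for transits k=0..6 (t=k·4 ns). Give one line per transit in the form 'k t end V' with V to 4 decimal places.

0 0 source 1.2000
1 4 load 0.8000
2 8 source 0.7200
3 12 load 0.7467
4 16 source 0.7520
5 20 load 0.7502
6 24 source 0.7499

Γ_L=-0.333333, Γ_S=0.200000; launch V₁=3·100/250=1.200000
k=0 src: V=1.2000
k=1 load: inc=1.200000, refl=1.200000·-0.333333=-0.4000; V=0.000000+1.200000+-0.400000=0.8000
k=2 src: inc=-0.400000, refl=-0.400000·0.200000=-0.0800; V=1.200000+-0.400000+-0.080000=0.7200
k=3 load: inc=-0.080000, refl=-0.080000·-0.333333=0.0267; V=0.800000+-0.080000+0.026667=0.7467
k=4 src: inc=0.026667, refl=0.026667·0.200000=0.0053; V=0.720000+0.026667+0.005333=0.7520
k=5 load: inc=0.005333, refl=0.005333·-0.333333=-0.0018; V=0.746667+0.005333+-0.001778=0.7502
k=6 src: inc=-0.001778, refl=-0.001778·0.200000=-0.0004; V=0.752000+-0.001778+-0.000356=0.7499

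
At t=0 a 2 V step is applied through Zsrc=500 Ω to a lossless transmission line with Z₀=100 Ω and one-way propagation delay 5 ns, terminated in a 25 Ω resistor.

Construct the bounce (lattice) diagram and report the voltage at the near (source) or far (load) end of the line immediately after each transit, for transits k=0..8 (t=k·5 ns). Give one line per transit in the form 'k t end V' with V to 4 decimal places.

0 0 source 0.3333
1 5 load 0.1333
2 10 source 0.0000
3 15 load 0.0800
4 20 source 0.1333
5 25 load 0.1013
6 30 source 0.0800
7 35 load 0.0928
8 40 source 0.1013

Γ_L=-0.600000, Γ_S=0.666667; launch V₁=2·100/600=0.333333
k=0 src: V=0.3333
k=1 load: inc=0.333333, refl=0.333333·-0.600000=-0.2000; V=0.000000+0.333333+-0.200000=0.1333
k=2 src: inc=-0.200000, refl=-0.200000·0.666667=-0.1333; V=0.333333+-0.200000+-0.133333=0.0000
k=3 load: inc=-0.133333, refl=-0.133333·-0.600000=0.0800; V=0.133333+-0.133333+0.080000=0.0800
k=4 src: inc=0.080000, refl=0.080000·0.666667=0.0533; V=0.000000+0.080000+0.053333=0.1333
k=5 load: inc=0.053333, refl=0.053333·-0.600000=-0.0320; V=0.080000+0.053333+-0.032000=0.1013
k=6 src: inc=-0.032000, refl=-0.032000·0.666667=-0.0213; V=0.133333+-0.032000+-0.021333=0.0800
k=7 load: inc=-0.021333, refl=-0.021333·-0.600000=0.0128; V=0.101333+-0.021333+0.012800=0.0928
k=8 src: inc=0.012800, refl=0.012800·0.666667=0.0085; V=0.080000+0.012800+0.008533=0.1013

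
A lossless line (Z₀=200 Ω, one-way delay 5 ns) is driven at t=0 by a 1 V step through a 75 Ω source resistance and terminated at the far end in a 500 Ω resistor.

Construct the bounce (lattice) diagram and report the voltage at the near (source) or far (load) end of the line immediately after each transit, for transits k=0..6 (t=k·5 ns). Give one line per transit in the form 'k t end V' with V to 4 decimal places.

Γ_L=0.428571, Γ_S=-0.454545; launch V₁=1·200/275=0.727273
k=0 src: V=0.7273
k=1 load: inc=0.727273, refl=0.727273·0.428571=0.3117; V=0.000000+0.727273+0.311688=1.0390
k=2 src: inc=0.311688, refl=0.311688·-0.454545=-0.1417; V=0.727273+0.311688+-0.141677=0.8973
k=3 load: inc=-0.141677, refl=-0.141677·0.428571=-0.0607; V=1.038961+-0.141677+-0.060719=0.8366
k=4 src: inc=-0.060719, refl=-0.060719·-0.454545=0.0276; V=0.897285+-0.060719+0.027599=0.8642
k=5 load: inc=0.027599, refl=0.027599·0.428571=0.0118; V=0.836566+0.027599+0.011828=0.8760
k=6 src: inc=0.011828, refl=0.011828·-0.454545=-0.0054; V=0.864165+0.011828+-0.005376=0.8706

0 0 source 0.7273
1 5 load 1.0390
2 10 source 0.8973
3 15 load 0.8366
4 20 source 0.8642
5 25 load 0.8760
6 30 source 0.8706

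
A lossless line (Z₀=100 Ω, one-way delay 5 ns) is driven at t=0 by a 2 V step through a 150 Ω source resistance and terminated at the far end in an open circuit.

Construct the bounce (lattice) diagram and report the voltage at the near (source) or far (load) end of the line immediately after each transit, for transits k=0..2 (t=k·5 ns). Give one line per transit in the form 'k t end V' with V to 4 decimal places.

0 0 source 0.8000
1 5 load 1.6000
2 10 source 1.7600

Γ_L=1.000000, Γ_S=0.200000; launch V₁=2·100/250=0.800000
k=0 src: V=0.8000
k=1 load: inc=0.800000, refl=0.800000·1.000000=0.8000; V=0.000000+0.800000+0.800000=1.6000
k=2 src: inc=0.800000, refl=0.800000·0.200000=0.1600; V=0.800000+0.800000+0.160000=1.7600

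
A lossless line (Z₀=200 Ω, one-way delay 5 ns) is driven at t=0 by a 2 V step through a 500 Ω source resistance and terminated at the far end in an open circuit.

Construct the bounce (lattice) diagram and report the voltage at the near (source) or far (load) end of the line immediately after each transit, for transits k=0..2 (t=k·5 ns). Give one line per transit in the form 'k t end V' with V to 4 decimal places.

0 0 source 0.5714
1 5 load 1.1429
2 10 source 1.3878

Γ_L=1.000000, Γ_S=0.428571; launch V₁=2·200/700=0.571429
k=0 src: V=0.5714
k=1 load: inc=0.571429, refl=0.571429·1.000000=0.5714; V=0.000000+0.571429+0.571429=1.1429
k=2 src: inc=0.571429, refl=0.571429·0.428571=0.2449; V=0.571429+0.571429+0.244898=1.3878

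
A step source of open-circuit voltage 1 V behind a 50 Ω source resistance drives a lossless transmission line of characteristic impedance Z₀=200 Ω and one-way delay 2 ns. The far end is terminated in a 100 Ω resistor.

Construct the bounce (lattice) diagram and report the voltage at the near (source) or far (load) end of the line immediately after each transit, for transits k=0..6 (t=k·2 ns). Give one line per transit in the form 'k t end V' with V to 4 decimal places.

0 0 source 0.8000
1 2 load 0.5333
2 4 source 0.6933
3 6 load 0.6400
4 8 source 0.6720
5 10 load 0.6613
6 12 source 0.6677

Γ_L=-0.333333, Γ_S=-0.600000; launch V₁=1·200/250=0.800000
k=0 src: V=0.8000
k=1 load: inc=0.800000, refl=0.800000·-0.333333=-0.2667; V=0.000000+0.800000+-0.266667=0.5333
k=2 src: inc=-0.266667, refl=-0.266667·-0.600000=0.1600; V=0.800000+-0.266667+0.160000=0.6933
k=3 load: inc=0.160000, refl=0.160000·-0.333333=-0.0533; V=0.533333+0.160000+-0.053333=0.6400
k=4 src: inc=-0.053333, refl=-0.053333·-0.600000=0.0320; V=0.693333+-0.053333+0.032000=0.6720
k=5 load: inc=0.032000, refl=0.032000·-0.333333=-0.0107; V=0.640000+0.032000+-0.010667=0.6613
k=6 src: inc=-0.010667, refl=-0.010667·-0.600000=0.0064; V=0.672000+-0.010667+0.006400=0.6677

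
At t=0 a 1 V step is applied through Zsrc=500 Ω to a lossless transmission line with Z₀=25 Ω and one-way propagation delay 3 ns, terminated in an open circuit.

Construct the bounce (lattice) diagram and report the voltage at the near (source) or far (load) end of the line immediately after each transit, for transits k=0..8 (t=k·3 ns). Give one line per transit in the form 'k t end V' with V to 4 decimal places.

0 0 source 0.0476
1 3 load 0.0952
2 6 source 0.1383
3 9 load 0.1814
4 12 source 0.2204
5 15 load 0.2594
6 18 source 0.2946
7 21 load 0.3299
8 24 source 0.3618

Γ_L=1.000000, Γ_S=0.904762; launch V₁=1·25/525=0.047619
k=0 src: V=0.0476
k=1 load: inc=0.047619, refl=0.047619·1.000000=0.0476; V=0.000000+0.047619+0.047619=0.0952
k=2 src: inc=0.047619, refl=0.047619·0.904762=0.0431; V=0.047619+0.047619+0.043084=0.1383
k=3 load: inc=0.043084, refl=0.043084·1.000000=0.0431; V=0.095238+0.043084+0.043084=0.1814
k=4 src: inc=0.043084, refl=0.043084·0.904762=0.0390; V=0.138322+0.043084+0.038981=0.2204
k=5 load: inc=0.038981, refl=0.038981·1.000000=0.0390; V=0.181406+0.038981+0.038981=0.2594
k=6 src: inc=0.038981, refl=0.038981·0.904762=0.0353; V=0.220387+0.038981+0.035268=0.2946
k=7 load: inc=0.035268, refl=0.035268·1.000000=0.0353; V=0.259367+0.035268+0.035268=0.3299
k=8 src: inc=0.035268, refl=0.035268·0.904762=0.0319; V=0.294635+0.035268+0.031909=0.3618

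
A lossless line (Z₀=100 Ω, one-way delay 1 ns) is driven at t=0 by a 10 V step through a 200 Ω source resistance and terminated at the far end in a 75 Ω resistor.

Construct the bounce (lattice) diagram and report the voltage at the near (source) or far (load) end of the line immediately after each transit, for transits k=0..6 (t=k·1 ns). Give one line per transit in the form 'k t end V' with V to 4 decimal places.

Γ_L=-0.142857, Γ_S=0.333333; launch V₁=10·100/300=3.333333
k=0 src: V=3.3333
k=1 load: inc=3.333333, refl=3.333333·-0.142857=-0.4762; V=0.000000+3.333333+-0.476190=2.8571
k=2 src: inc=-0.476190, refl=-0.476190·0.333333=-0.1587; V=3.333333+-0.476190+-0.158730=2.6984
k=3 load: inc=-0.158730, refl=-0.158730·-0.142857=0.0227; V=2.857143+-0.158730+0.022676=2.7211
k=4 src: inc=0.022676, refl=0.022676·0.333333=0.0076; V=2.698413+0.022676+0.007559=2.7286
k=5 load: inc=0.007559, refl=0.007559·-0.142857=-0.0011; V=2.721088+0.007559+-0.001080=2.7276
k=6 src: inc=-0.001080, refl=-0.001080·0.333333=-0.0004; V=2.728647+-0.001080+-0.000360=2.7272

0 0 source 3.3333
1 1 load 2.8571
2 2 source 2.6984
3 3 load 2.7211
4 4 source 2.7286
5 5 load 2.7276
6 6 source 2.7272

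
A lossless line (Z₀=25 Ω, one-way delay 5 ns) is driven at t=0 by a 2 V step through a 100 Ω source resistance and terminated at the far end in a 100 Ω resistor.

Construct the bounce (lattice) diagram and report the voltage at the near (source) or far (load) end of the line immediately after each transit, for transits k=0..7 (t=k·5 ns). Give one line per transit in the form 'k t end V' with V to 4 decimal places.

Γ_L=0.600000, Γ_S=0.600000; launch V₁=2·25/125=0.400000
k=0 src: V=0.4000
k=1 load: inc=0.400000, refl=0.400000·0.600000=0.2400; V=0.000000+0.400000+0.240000=0.6400
k=2 src: inc=0.240000, refl=0.240000·0.600000=0.1440; V=0.400000+0.240000+0.144000=0.7840
k=3 load: inc=0.144000, refl=0.144000·0.600000=0.0864; V=0.640000+0.144000+0.086400=0.8704
k=4 src: inc=0.086400, refl=0.086400·0.600000=0.0518; V=0.784000+0.086400+0.051840=0.9222
k=5 load: inc=0.051840, refl=0.051840·0.600000=0.0311; V=0.870400+0.051840+0.031104=0.9533
k=6 src: inc=0.031104, refl=0.031104·0.600000=0.0187; V=0.922240+0.031104+0.018662=0.9720
k=7 load: inc=0.018662, refl=0.018662·0.600000=0.0112; V=0.953344+0.018662+0.011197=0.9832

0 0 source 0.4000
1 5 load 0.6400
2 10 source 0.7840
3 15 load 0.8704
4 20 source 0.9222
5 25 load 0.9533
6 30 source 0.9720
7 35 load 0.9832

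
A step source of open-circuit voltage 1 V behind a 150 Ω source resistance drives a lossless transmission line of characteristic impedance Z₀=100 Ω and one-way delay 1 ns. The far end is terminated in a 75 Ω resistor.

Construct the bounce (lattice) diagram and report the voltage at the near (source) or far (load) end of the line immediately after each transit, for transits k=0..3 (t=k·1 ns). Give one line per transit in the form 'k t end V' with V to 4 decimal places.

Γ_L=-0.142857, Γ_S=0.200000; launch V₁=1·100/250=0.400000
k=0 src: V=0.4000
k=1 load: inc=0.400000, refl=0.400000·-0.142857=-0.0571; V=0.000000+0.400000+-0.057143=0.3429
k=2 src: inc=-0.057143, refl=-0.057143·0.200000=-0.0114; V=0.400000+-0.057143+-0.011429=0.3314
k=3 load: inc=-0.011429, refl=-0.011429·-0.142857=0.0016; V=0.342857+-0.011429+0.001633=0.3331

0 0 source 0.4000
1 1 load 0.3429
2 2 source 0.3314
3 3 load 0.3331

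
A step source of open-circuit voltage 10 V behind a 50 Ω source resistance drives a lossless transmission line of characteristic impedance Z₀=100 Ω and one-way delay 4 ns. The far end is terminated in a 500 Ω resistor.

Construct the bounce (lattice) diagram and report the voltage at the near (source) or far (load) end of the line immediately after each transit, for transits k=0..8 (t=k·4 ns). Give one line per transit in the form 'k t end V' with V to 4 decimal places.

0 0 source 6.6667
1 4 load 11.1111
2 8 source 9.6296
3 12 load 8.6420
4 16 source 8.9712
5 20 load 9.1907
6 24 source 9.1175
7 28 load 9.0687
8 32 source 9.0850

Γ_L=0.666667, Γ_S=-0.333333; launch V₁=10·100/150=6.666667
k=0 src: V=6.6667
k=1 load: inc=6.666667, refl=6.666667·0.666667=4.4444; V=0.000000+6.666667+4.444444=11.1111
k=2 src: inc=4.444444, refl=4.444444·-0.333333=-1.4815; V=6.666667+4.444444+-1.481481=9.6296
k=3 load: inc=-1.481481, refl=-1.481481·0.666667=-0.9877; V=11.111111+-1.481481+-0.987654=8.6420
k=4 src: inc=-0.987654, refl=-0.987654·-0.333333=0.3292; V=9.629630+-0.987654+0.329218=8.9712
k=5 load: inc=0.329218, refl=0.329218·0.666667=0.2195; V=8.641975+0.329218+0.219479=9.1907
k=6 src: inc=0.219479, refl=0.219479·-0.333333=-0.0732; V=8.971193+0.219479+-0.073160=9.1175
k=7 load: inc=-0.073160, refl=-0.073160·0.666667=-0.0488; V=9.190672+-0.073160+-0.048773=9.0687
k=8 src: inc=-0.048773, refl=-0.048773·-0.333333=0.0163; V=9.117513+-0.048773+0.016258=9.0850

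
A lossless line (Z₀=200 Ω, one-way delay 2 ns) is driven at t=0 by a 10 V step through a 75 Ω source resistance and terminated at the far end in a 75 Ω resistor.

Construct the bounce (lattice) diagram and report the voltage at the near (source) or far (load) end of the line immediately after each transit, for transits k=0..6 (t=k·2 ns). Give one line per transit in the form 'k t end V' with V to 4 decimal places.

0 0 source 7.2727
1 2 load 3.9669
2 4 source 5.4696
3 6 load 4.7866
4 8 source 5.0970
5 10 load 4.9559
6 12 source 5.0200

Γ_L=-0.454545, Γ_S=-0.454545; launch V₁=10·200/275=7.272727
k=0 src: V=7.2727
k=1 load: inc=7.272727, refl=7.272727·-0.454545=-3.3058; V=0.000000+7.272727+-3.305785=3.9669
k=2 src: inc=-3.305785, refl=-3.305785·-0.454545=1.5026; V=7.272727+-3.305785+1.502630=5.4696
k=3 load: inc=1.502630, refl=1.502630·-0.454545=-0.6830; V=3.966942+1.502630+-0.683013=4.7866
k=4 src: inc=-0.683013, refl=-0.683013·-0.454545=0.3105; V=5.469572+-0.683013+0.310461=5.0970
k=5 load: inc=0.310461, refl=0.310461·-0.454545=-0.1411; V=4.786558+0.310461+-0.141118=4.9559
k=6 src: inc=-0.141118, refl=-0.141118·-0.454545=0.0641; V=5.097019+-0.141118+0.064145=5.0200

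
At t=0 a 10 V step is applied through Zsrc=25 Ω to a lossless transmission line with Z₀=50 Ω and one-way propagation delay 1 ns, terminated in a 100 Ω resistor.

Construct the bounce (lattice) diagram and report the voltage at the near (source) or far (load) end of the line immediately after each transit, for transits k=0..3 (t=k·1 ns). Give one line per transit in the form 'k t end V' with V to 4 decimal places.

0 0 source 6.6667
1 1 load 8.8889
2 2 source 8.1481
3 3 load 7.9012

Γ_L=0.333333, Γ_S=-0.333333; launch V₁=10·50/75=6.666667
k=0 src: V=6.6667
k=1 load: inc=6.666667, refl=6.666667·0.333333=2.2222; V=0.000000+6.666667+2.222222=8.8889
k=2 src: inc=2.222222, refl=2.222222·-0.333333=-0.7407; V=6.666667+2.222222+-0.740741=8.1481
k=3 load: inc=-0.740741, refl=-0.740741·0.333333=-0.2469; V=8.888889+-0.740741+-0.246914=7.9012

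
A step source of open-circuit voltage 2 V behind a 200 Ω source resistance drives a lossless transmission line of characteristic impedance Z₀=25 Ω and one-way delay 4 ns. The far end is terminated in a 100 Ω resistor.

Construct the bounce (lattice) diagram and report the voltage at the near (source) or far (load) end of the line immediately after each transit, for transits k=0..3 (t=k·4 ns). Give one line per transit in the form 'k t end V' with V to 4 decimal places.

Γ_L=0.600000, Γ_S=0.777778; launch V₁=2·25/225=0.222222
k=0 src: V=0.2222
k=1 load: inc=0.222222, refl=0.222222·0.600000=0.1333; V=0.000000+0.222222+0.133333=0.3556
k=2 src: inc=0.133333, refl=0.133333·0.777778=0.1037; V=0.222222+0.133333+0.103704=0.4593
k=3 load: inc=0.103704, refl=0.103704·0.600000=0.0622; V=0.355556+0.103704+0.062222=0.5215

0 0 source 0.2222
1 4 load 0.3556
2 8 source 0.4593
3 12 load 0.5215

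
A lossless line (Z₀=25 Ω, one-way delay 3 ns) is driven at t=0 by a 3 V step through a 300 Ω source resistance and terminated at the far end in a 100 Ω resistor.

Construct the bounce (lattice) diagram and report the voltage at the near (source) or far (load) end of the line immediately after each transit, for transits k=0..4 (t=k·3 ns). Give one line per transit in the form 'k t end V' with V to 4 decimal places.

Γ_L=0.600000, Γ_S=0.846154; launch V₁=3·25/325=0.230769
k=0 src: V=0.2308
k=1 load: inc=0.230769, refl=0.230769·0.600000=0.1385; V=0.000000+0.230769+0.138462=0.3692
k=2 src: inc=0.138462, refl=0.138462·0.846154=0.1172; V=0.230769+0.138462+0.117160=0.4864
k=3 load: inc=0.117160, refl=0.117160·0.600000=0.0703; V=0.369231+0.117160+0.070296=0.5567
k=4 src: inc=0.070296, refl=0.070296·0.846154=0.0595; V=0.486391+0.070296+0.059481=0.6162

0 0 source 0.2308
1 3 load 0.3692
2 6 source 0.4864
3 9 load 0.5567
4 12 source 0.6162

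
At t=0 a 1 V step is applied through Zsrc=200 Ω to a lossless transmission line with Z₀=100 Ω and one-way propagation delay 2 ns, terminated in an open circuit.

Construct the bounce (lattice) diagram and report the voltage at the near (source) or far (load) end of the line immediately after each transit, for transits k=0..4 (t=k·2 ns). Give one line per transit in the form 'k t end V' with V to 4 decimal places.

Γ_L=1.000000, Γ_S=0.333333; launch V₁=1·100/300=0.333333
k=0 src: V=0.3333
k=1 load: inc=0.333333, refl=0.333333·1.000000=0.3333; V=0.000000+0.333333+0.333333=0.6667
k=2 src: inc=0.333333, refl=0.333333·0.333333=0.1111; V=0.333333+0.333333+0.111111=0.7778
k=3 load: inc=0.111111, refl=0.111111·1.000000=0.1111; V=0.666667+0.111111+0.111111=0.8889
k=4 src: inc=0.111111, refl=0.111111·0.333333=0.0370; V=0.777778+0.111111+0.037037=0.9259

0 0 source 0.3333
1 2 load 0.6667
2 4 source 0.7778
3 6 load 0.8889
4 8 source 0.9259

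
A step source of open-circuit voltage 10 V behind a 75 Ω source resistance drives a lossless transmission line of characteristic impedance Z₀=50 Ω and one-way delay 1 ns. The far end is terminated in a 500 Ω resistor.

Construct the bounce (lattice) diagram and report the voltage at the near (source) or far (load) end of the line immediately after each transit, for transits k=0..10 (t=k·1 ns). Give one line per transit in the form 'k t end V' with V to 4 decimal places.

0 0 source 4.0000
1 1 load 7.2727
2 2 source 7.9273
3 3 load 8.4628
4 4 source 8.5699
5 5 load 8.6576
6 6 source 8.6751
7 7 load 8.6894
8 8 source 8.6923
9 9 load 8.6946
10 10 source 8.6951

Γ_L=0.818182, Γ_S=0.200000; launch V₁=10·50/125=4.000000
k=0 src: V=4.0000
k=1 load: inc=4.000000, refl=4.000000·0.818182=3.2727; V=0.000000+4.000000+3.272727=7.2727
k=2 src: inc=3.272727, refl=3.272727·0.200000=0.6545; V=4.000000+3.272727+0.654545=7.9273
k=3 load: inc=0.654545, refl=0.654545·0.818182=0.5355; V=7.272727+0.654545+0.535537=8.4628
k=4 src: inc=0.535537, refl=0.535537·0.200000=0.1071; V=7.927273+0.535537+0.107107=8.5699
k=5 load: inc=0.107107, refl=0.107107·0.818182=0.0876; V=8.462810+0.107107+0.087633=8.6576
k=6 src: inc=0.087633, refl=0.087633·0.200000=0.0175; V=8.569917+0.087633+0.017527=8.6751
k=7 load: inc=0.017527, refl=0.017527·0.818182=0.0143; V=8.657551+0.017527+0.014340=8.6894
k=8 src: inc=0.014340, refl=0.014340·0.200000=0.0029; V=8.675077+0.014340+0.002868=8.6923
k=9 load: inc=0.002868, refl=0.002868·0.818182=0.0023; V=8.689417+0.002868+0.002347=8.6946
k=10 src: inc=0.002347, refl=0.002347·0.200000=0.0005; V=8.692285+0.002347+0.000469=8.6951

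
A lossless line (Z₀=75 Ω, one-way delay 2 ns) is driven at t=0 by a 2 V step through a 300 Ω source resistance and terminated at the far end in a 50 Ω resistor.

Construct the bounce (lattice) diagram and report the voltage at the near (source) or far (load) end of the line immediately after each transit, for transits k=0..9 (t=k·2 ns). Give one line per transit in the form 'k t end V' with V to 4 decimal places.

Γ_L=-0.200000, Γ_S=0.600000; launch V₁=2·75/375=0.400000
k=0 src: V=0.4000
k=1 load: inc=0.400000, refl=0.400000·-0.200000=-0.0800; V=0.000000+0.400000+-0.080000=0.3200
k=2 src: inc=-0.080000, refl=-0.080000·0.600000=-0.0480; V=0.400000+-0.080000+-0.048000=0.2720
k=3 load: inc=-0.048000, refl=-0.048000·-0.200000=0.0096; V=0.320000+-0.048000+0.009600=0.2816
k=4 src: inc=0.009600, refl=0.009600·0.600000=0.0058; V=0.272000+0.009600+0.005760=0.2874
k=5 load: inc=0.005760, refl=0.005760·-0.200000=-0.0012; V=0.281600+0.005760+-0.001152=0.2862
k=6 src: inc=-0.001152, refl=-0.001152·0.600000=-0.0007; V=0.287360+-0.001152+-0.000691=0.2855
k=7 load: inc=-0.000691, refl=-0.000691·-0.200000=0.0001; V=0.286208+-0.000691+0.000138=0.2857
k=8 src: inc=0.000138, refl=0.000138·0.600000=0.0001; V=0.285517+0.000138+0.000083=0.2857
k=9 load: inc=0.000083, refl=0.000083·-0.200000=-0.0000; V=0.285655+0.000083+-0.000017=0.2857

0 0 source 0.4000
1 2 load 0.3200
2 4 source 0.2720
3 6 load 0.2816
4 8 source 0.2874
5 10 load 0.2862
6 12 source 0.2855
7 14 load 0.2857
8 16 source 0.2857
9 18 load 0.2857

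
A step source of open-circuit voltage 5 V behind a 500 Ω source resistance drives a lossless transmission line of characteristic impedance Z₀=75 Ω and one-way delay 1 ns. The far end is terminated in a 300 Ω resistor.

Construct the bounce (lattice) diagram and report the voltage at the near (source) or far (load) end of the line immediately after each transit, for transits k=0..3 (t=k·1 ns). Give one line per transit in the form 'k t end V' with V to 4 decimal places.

0 0 source 0.6522
1 1 load 1.0435
2 2 source 1.3327
3 3 load 1.5062

Γ_L=0.600000, Γ_S=0.739130; launch V₁=5·75/575=0.652174
k=0 src: V=0.6522
k=1 load: inc=0.652174, refl=0.652174·0.600000=0.3913; V=0.000000+0.652174+0.391304=1.0435
k=2 src: inc=0.391304, refl=0.391304·0.739130=0.2892; V=0.652174+0.391304+0.289225=1.3327
k=3 load: inc=0.289225, refl=0.289225·0.600000=0.1735; V=1.043478+0.289225+0.173535=1.5062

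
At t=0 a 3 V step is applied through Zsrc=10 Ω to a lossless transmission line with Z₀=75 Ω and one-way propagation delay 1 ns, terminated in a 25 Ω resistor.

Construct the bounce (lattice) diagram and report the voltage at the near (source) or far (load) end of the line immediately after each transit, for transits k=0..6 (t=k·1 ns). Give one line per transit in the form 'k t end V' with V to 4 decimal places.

Γ_L=-0.500000, Γ_S=-0.764706; launch V₁=3·75/85=2.647059
k=0 src: V=2.6471
k=1 load: inc=2.647059, refl=2.647059·-0.500000=-1.3235; V=0.000000+2.647059+-1.323529=1.3235
k=2 src: inc=-1.323529, refl=-1.323529·-0.764706=1.0121; V=2.647059+-1.323529+1.012111=2.3356
k=3 load: inc=1.012111, refl=1.012111·-0.500000=-0.5061; V=1.323529+1.012111+-0.506055=1.8296
k=4 src: inc=-0.506055, refl=-0.506055·-0.764706=0.3870; V=2.335640+-0.506055+0.386984=2.2166
k=5 load: inc=0.386984, refl=0.386984·-0.500000=-0.1935; V=1.829585+0.386984+-0.193492=2.0231
k=6 src: inc=-0.193492, refl=-0.193492·-0.764706=0.1480; V=2.216568+-0.193492+0.147964=2.1710

0 0 source 2.6471
1 1 load 1.3235
2 2 source 2.3356
3 3 load 1.8296
4 4 source 2.2166
5 5 load 2.0231
6 6 source 2.1710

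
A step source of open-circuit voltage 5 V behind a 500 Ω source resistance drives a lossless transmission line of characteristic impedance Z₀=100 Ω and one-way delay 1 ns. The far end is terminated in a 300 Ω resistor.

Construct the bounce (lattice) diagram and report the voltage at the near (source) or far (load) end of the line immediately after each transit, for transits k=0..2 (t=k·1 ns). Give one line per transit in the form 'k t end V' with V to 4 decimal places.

Γ_L=0.500000, Γ_S=0.666667; launch V₁=5·100/600=0.833333
k=0 src: V=0.8333
k=1 load: inc=0.833333, refl=0.833333·0.500000=0.4167; V=0.000000+0.833333+0.416667=1.2500
k=2 src: inc=0.416667, refl=0.416667·0.666667=0.2778; V=0.833333+0.416667+0.277778=1.5278

0 0 source 0.8333
1 1 load 1.2500
2 2 source 1.5278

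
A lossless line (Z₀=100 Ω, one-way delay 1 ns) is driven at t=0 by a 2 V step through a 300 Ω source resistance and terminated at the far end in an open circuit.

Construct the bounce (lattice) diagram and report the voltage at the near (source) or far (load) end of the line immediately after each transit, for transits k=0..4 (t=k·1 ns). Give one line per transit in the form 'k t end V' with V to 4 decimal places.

Γ_L=1.000000, Γ_S=0.500000; launch V₁=2·100/400=0.500000
k=0 src: V=0.5000
k=1 load: inc=0.500000, refl=0.500000·1.000000=0.5000; V=0.000000+0.500000+0.500000=1.0000
k=2 src: inc=0.500000, refl=0.500000·0.500000=0.2500; V=0.500000+0.500000+0.250000=1.2500
k=3 load: inc=0.250000, refl=0.250000·1.000000=0.2500; V=1.000000+0.250000+0.250000=1.5000
k=4 src: inc=0.250000, refl=0.250000·0.500000=0.1250; V=1.250000+0.250000+0.125000=1.6250

0 0 source 0.5000
1 1 load 1.0000
2 2 source 1.2500
3 3 load 1.5000
4 4 source 1.6250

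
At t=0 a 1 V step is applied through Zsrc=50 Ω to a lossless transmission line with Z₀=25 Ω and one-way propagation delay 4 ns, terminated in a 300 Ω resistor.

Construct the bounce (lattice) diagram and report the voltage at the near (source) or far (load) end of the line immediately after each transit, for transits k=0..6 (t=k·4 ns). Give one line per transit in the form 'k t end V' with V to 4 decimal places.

0 0 source 0.3333
1 4 load 0.6154
2 8 source 0.7094
3 12 load 0.7890
4 16 source 0.8155
5 20 load 0.8379
6 24 source 0.8454

Γ_L=0.846154, Γ_S=0.333333; launch V₁=1·25/75=0.333333
k=0 src: V=0.3333
k=1 load: inc=0.333333, refl=0.333333·0.846154=0.2821; V=0.000000+0.333333+0.282051=0.6154
k=2 src: inc=0.282051, refl=0.282051·0.333333=0.0940; V=0.333333+0.282051+0.094017=0.7094
k=3 load: inc=0.094017, refl=0.094017·0.846154=0.0796; V=0.615385+0.094017+0.079553=0.7890
k=4 src: inc=0.079553, refl=0.079553·0.333333=0.0265; V=0.709402+0.079553+0.026518=0.8155
k=5 load: inc=0.026518, refl=0.026518·0.846154=0.0224; V=0.788955+0.026518+0.022438=0.8379
k=6 src: inc=0.022438, refl=0.022438·0.333333=0.0075; V=0.815472+0.022438+0.007479=0.8454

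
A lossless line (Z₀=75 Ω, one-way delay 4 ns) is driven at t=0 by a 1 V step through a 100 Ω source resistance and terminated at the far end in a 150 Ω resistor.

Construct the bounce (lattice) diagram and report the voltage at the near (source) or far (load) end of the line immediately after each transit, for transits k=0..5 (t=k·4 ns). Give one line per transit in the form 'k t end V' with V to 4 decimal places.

0 0 source 0.4286
1 4 load 0.5714
2 8 source 0.5918
3 12 load 0.5986
4 16 source 0.5996
5 20 load 0.5999

Γ_L=0.333333, Γ_S=0.142857; launch V₁=1·75/175=0.428571
k=0 src: V=0.4286
k=1 load: inc=0.428571, refl=0.428571·0.333333=0.1429; V=0.000000+0.428571+0.142857=0.5714
k=2 src: inc=0.142857, refl=0.142857·0.142857=0.0204; V=0.428571+0.142857+0.020408=0.5918
k=3 load: inc=0.020408, refl=0.020408·0.333333=0.0068; V=0.571429+0.020408+0.006803=0.5986
k=4 src: inc=0.006803, refl=0.006803·0.142857=0.0010; V=0.591837+0.006803+0.000972=0.5996
k=5 load: inc=0.000972, refl=0.000972·0.333333=0.0003; V=0.598639+0.000972+0.000324=0.5999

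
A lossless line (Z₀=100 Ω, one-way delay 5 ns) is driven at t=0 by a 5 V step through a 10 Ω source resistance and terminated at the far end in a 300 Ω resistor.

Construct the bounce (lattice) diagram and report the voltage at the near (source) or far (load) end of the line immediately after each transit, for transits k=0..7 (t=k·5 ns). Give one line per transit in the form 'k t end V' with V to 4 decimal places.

0 0 source 4.5455
1 5 load 6.8182
2 10 source 4.9587
3 15 load 4.0289
4 20 source 4.7896
5 25 load 5.1700
6 30 source 4.8588
7 35 load 4.7032

Γ_L=0.500000, Γ_S=-0.818182; launch V₁=5·100/110=4.545455
k=0 src: V=4.5455
k=1 load: inc=4.545455, refl=4.545455·0.500000=2.2727; V=0.000000+4.545455+2.272727=6.8182
k=2 src: inc=2.272727, refl=2.272727·-0.818182=-1.8595; V=4.545455+2.272727+-1.859504=4.9587
k=3 load: inc=-1.859504, refl=-1.859504·0.500000=-0.9298; V=6.818182+-1.859504+-0.929752=4.0289
k=4 src: inc=-0.929752, refl=-0.929752·-0.818182=0.7607; V=4.958678+-0.929752+0.760706=4.7896
k=5 load: inc=0.760706, refl=0.760706·0.500000=0.3804; V=4.028926+0.760706+0.380353=5.1700
k=6 src: inc=0.380353, refl=0.380353·-0.818182=-0.3112; V=4.789632+0.380353+-0.311198=4.8588
k=7 load: inc=-0.311198, refl=-0.311198·0.500000=-0.1556; V=5.169985+-0.311198+-0.155599=4.7032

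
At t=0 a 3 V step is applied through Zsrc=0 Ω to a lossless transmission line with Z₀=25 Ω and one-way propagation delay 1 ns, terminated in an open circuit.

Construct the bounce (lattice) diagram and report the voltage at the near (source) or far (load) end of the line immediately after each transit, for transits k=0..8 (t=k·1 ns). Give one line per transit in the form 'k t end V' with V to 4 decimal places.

0 0 source 3.0000
1 1 load 6.0000
2 2 source 3.0000
3 3 load 0.0000
4 4 source 3.0000
5 5 load 6.0000
6 6 source 3.0000
7 7 load 0.0000
8 8 source 3.0000

Γ_L=1.000000, Γ_S=-1.000000; launch V₁=3·25/25=3.000000
k=0 src: V=3.0000
k=1 load: inc=3.000000, refl=3.000000·1.000000=3.0000; V=0.000000+3.000000+3.000000=6.0000
k=2 src: inc=3.000000, refl=3.000000·-1.000000=-3.0000; V=3.000000+3.000000+-3.000000=3.0000
k=3 load: inc=-3.000000, refl=-3.000000·1.000000=-3.0000; V=6.000000+-3.000000+-3.000000=0.0000
k=4 src: inc=-3.000000, refl=-3.000000·-1.000000=3.0000; V=3.000000+-3.000000+3.000000=3.0000
k=5 load: inc=3.000000, refl=3.000000·1.000000=3.0000; V=0.000000+3.000000+3.000000=6.0000
k=6 src: inc=3.000000, refl=3.000000·-1.000000=-3.0000; V=3.000000+3.000000+-3.000000=3.0000
k=7 load: inc=-3.000000, refl=-3.000000·1.000000=-3.0000; V=6.000000+-3.000000+-3.000000=0.0000
k=8 src: inc=-3.000000, refl=-3.000000·-1.000000=3.0000; V=3.000000+-3.000000+3.000000=3.0000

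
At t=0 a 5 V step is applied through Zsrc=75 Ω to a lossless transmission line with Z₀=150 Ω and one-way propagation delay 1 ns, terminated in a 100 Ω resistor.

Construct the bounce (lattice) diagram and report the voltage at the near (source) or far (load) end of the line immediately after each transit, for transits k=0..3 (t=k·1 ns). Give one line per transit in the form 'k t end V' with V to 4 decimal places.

Γ_L=-0.200000, Γ_S=-0.333333; launch V₁=5·150/225=3.333333
k=0 src: V=3.3333
k=1 load: inc=3.333333, refl=3.333333·-0.200000=-0.6667; V=0.000000+3.333333+-0.666667=2.6667
k=2 src: inc=-0.666667, refl=-0.666667·-0.333333=0.2222; V=3.333333+-0.666667+0.222222=2.8889
k=3 load: inc=0.222222, refl=0.222222·-0.200000=-0.0444; V=2.666667+0.222222+-0.044444=2.8444

0 0 source 3.3333
1 1 load 2.6667
2 2 source 2.8889
3 3 load 2.8444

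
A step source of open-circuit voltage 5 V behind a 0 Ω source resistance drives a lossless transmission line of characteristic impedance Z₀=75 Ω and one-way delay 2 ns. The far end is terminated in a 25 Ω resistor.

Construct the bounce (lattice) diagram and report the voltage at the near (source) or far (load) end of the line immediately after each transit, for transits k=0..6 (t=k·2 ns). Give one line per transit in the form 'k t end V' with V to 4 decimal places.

Γ_L=-0.500000, Γ_S=-1.000000; launch V₁=5·75/75=5.000000
k=0 src: V=5.0000
k=1 load: inc=5.000000, refl=5.000000·-0.500000=-2.5000; V=0.000000+5.000000+-2.500000=2.5000
k=2 src: inc=-2.500000, refl=-2.500000·-1.000000=2.5000; V=5.000000+-2.500000+2.500000=5.0000
k=3 load: inc=2.500000, refl=2.500000·-0.500000=-1.2500; V=2.500000+2.500000+-1.250000=3.7500
k=4 src: inc=-1.250000, refl=-1.250000·-1.000000=1.2500; V=5.000000+-1.250000+1.250000=5.0000
k=5 load: inc=1.250000, refl=1.250000·-0.500000=-0.6250; V=3.750000+1.250000+-0.625000=4.3750
k=6 src: inc=-0.625000, refl=-0.625000·-1.000000=0.6250; V=5.000000+-0.625000+0.625000=5.0000

0 0 source 5.0000
1 2 load 2.5000
2 4 source 5.0000
3 6 load 3.7500
4 8 source 5.0000
5 10 load 4.3750
6 12 source 5.0000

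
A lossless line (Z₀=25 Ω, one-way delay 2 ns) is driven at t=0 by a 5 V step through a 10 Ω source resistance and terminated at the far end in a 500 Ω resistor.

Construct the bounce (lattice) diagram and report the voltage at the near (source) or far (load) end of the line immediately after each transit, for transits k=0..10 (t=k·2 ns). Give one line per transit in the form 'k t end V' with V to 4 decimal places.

Γ_L=0.904762, Γ_S=-0.428571; launch V₁=5·25/35=3.571429
k=0 src: V=3.5714
k=1 load: inc=3.571429, refl=3.571429·0.904762=3.2313; V=0.000000+3.571429+3.231293=6.8027
k=2 src: inc=3.231293, refl=3.231293·-0.428571=-1.3848; V=3.571429+3.231293+-1.384840=5.4179
k=3 load: inc=-1.384840, refl=-1.384840·0.904762=-1.2530; V=6.802721+-1.384840+-1.252950=4.1649
k=4 src: inc=-1.252950, refl=-1.252950·-0.428571=0.5370; V=5.417881+-1.252950+0.536979=4.7019
k=5 load: inc=0.536979, refl=0.536979·0.904762=0.4858; V=4.164931+0.536979+0.485838=5.1877
k=6 src: inc=0.485838, refl=0.485838·-0.428571=-0.2082; V=4.701910+0.485838+-0.208216=4.9795
k=7 load: inc=-0.208216, refl=-0.208216·0.904762=-0.1884; V=5.187748+-0.208216+-0.188386=4.7911
k=8 src: inc=-0.188386, refl=-0.188386·-0.428571=0.0807; V=4.979532+-0.188386+0.080737=4.8719
k=9 load: inc=0.080737, refl=0.080737·0.904762=0.0730; V=4.791145+0.080737+0.073048=4.9449
k=10 src: inc=0.073048, refl=0.073048·-0.428571=-0.0313; V=4.871882+0.073048+-0.031306=4.9136

0 0 source 3.5714
1 2 load 6.8027
2 4 source 5.4179
3 6 load 4.1649
4 8 source 4.7019
5 10 load 5.1877
6 12 source 4.9795
7 14 load 4.7911
8 16 source 4.8719
9 18 load 4.9449
10 20 source 4.9136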